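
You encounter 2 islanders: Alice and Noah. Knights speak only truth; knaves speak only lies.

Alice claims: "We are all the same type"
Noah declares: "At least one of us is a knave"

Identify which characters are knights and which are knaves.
Alice is a knave.
Noah is a knight.

Verification:
- Alice (knave) says "We are all the same type" - this is FALSE (a lie) because Noah is a knight and Alice is a knave.
- Noah (knight) says "At least one of us is a knave" - this is TRUE because Alice is a knave.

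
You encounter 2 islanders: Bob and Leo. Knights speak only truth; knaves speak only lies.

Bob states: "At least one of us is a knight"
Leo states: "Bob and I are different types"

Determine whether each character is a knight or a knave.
Bob is a knave.
Leo is a knave.

Verification:
- Bob (knave) says "At least one of us is a knight" - this is FALSE (a lie) because no one is a knight.
- Leo (knave) says "Bob and I are different types" - this is FALSE (a lie) because Leo is a knave and Bob is a knave.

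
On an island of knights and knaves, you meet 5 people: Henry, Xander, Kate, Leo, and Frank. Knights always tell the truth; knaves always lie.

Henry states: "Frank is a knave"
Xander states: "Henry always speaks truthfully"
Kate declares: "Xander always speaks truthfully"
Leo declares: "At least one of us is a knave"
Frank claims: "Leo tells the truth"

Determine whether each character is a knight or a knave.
Henry is a knave.
Xander is a knave.
Kate is a knave.
Leo is a knight.
Frank is a knight.

Verification:
- Henry (knave) says "Frank is a knave" - this is FALSE (a lie) because Frank is a knight.
- Xander (knave) says "Henry always speaks truthfully" - this is FALSE (a lie) because Henry is a knave.
- Kate (knave) says "Xander always speaks truthfully" - this is FALSE (a lie) because Xander is a knave.
- Leo (knight) says "At least one of us is a knave" - this is TRUE because Henry, Xander, and Kate are knaves.
- Frank (knight) says "Leo tells the truth" - this is TRUE because Leo is a knight.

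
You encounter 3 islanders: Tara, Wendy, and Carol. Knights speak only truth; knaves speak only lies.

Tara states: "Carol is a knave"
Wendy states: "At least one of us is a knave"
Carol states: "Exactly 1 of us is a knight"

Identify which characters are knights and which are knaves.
Tara is a knight.
Wendy is a knight.
Carol is a knave.

Verification:
- Tara (knight) says "Carol is a knave" - this is TRUE because Carol is a knave.
- Wendy (knight) says "At least one of us is a knave" - this is TRUE because Carol is a knave.
- Carol (knave) says "Exactly 1 of us is a knight" - this is FALSE (a lie) because there are 2 knights.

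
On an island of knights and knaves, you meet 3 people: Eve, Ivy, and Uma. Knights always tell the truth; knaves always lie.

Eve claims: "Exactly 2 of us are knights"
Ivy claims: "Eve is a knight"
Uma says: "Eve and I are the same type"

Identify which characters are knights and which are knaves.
Eve is a knight.
Ivy is a knight.
Uma is a knave.

Verification:
- Eve (knight) says "Exactly 2 of us are knights" - this is TRUE because there are 2 knights.
- Ivy (knight) says "Eve is a knight" - this is TRUE because Eve is a knight.
- Uma (knave) says "Eve and I are the same type" - this is FALSE (a lie) because Uma is a knave and Eve is a knight.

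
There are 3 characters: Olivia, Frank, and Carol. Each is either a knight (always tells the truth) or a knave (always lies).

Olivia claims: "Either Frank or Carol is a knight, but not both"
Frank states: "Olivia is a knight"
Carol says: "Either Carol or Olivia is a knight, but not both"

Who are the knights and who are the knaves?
Olivia is a knave.
Frank is a knave.
Carol is a knave.

Verification:
- Olivia (knave) says "Either Frank or Carol is a knight, but not both" - this is FALSE (a lie) because Frank is a knave and Carol is a knave.
- Frank (knave) says "Olivia is a knight" - this is FALSE (a lie) because Olivia is a knave.
- Carol (knave) says "Either Carol or Olivia is a knight, but not both" - this is FALSE (a lie) because Carol is a knave and Olivia is a knave.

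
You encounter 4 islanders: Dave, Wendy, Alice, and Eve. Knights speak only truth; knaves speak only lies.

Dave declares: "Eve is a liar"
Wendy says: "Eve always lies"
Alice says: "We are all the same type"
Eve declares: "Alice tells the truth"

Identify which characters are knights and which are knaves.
Dave is a knight.
Wendy is a knight.
Alice is a knave.
Eve is a knave.

Verification:
- Dave (knight) says "Eve is a liar" - this is TRUE because Eve is a knave.
- Wendy (knight) says "Eve always lies" - this is TRUE because Eve is a knave.
- Alice (knave) says "We are all the same type" - this is FALSE (a lie) because Dave and Wendy are knights and Alice and Eve are knaves.
- Eve (knave) says "Alice tells the truth" - this is FALSE (a lie) because Alice is a knave.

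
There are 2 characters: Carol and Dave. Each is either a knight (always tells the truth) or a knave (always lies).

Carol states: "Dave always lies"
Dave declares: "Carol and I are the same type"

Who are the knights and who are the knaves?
Carol is a knight.
Dave is a knave.

Verification:
- Carol (knight) says "Dave always lies" - this is TRUE because Dave is a knave.
- Dave (knave) says "Carol and I are the same type" - this is FALSE (a lie) because Dave is a knave and Carol is a knight.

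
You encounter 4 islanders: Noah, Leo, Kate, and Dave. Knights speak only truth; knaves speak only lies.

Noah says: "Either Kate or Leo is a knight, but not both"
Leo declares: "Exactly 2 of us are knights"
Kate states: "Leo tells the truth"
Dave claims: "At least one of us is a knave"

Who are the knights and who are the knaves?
Noah is a knave.
Leo is a knave.
Kate is a knave.
Dave is a knight.

Verification:
- Noah (knave) says "Either Kate or Leo is a knight, but not both" - this is FALSE (a lie) because Kate is a knave and Leo is a knave.
- Leo (knave) says "Exactly 2 of us are knights" - this is FALSE (a lie) because there are 1 knights.
- Kate (knave) says "Leo tells the truth" - this is FALSE (a lie) because Leo is a knave.
- Dave (knight) says "At least one of us is a knave" - this is TRUE because Noah, Leo, and Kate are knaves.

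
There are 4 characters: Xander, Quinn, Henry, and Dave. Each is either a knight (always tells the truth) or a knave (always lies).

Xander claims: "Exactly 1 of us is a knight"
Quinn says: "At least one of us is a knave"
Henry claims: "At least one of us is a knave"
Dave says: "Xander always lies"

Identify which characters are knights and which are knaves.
Xander is a knave.
Quinn is a knight.
Henry is a knight.
Dave is a knight.

Verification:
- Xander (knave) says "Exactly 1 of us is a knight" - this is FALSE (a lie) because there are 3 knights.
- Quinn (knight) says "At least one of us is a knave" - this is TRUE because Xander is a knave.
- Henry (knight) says "At least one of us is a knave" - this is TRUE because Xander is a knave.
- Dave (knight) says "Xander always lies" - this is TRUE because Xander is a knave.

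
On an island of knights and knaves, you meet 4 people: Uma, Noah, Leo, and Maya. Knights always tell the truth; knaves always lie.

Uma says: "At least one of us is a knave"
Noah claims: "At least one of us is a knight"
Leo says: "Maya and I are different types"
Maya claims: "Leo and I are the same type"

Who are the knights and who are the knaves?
Uma is a knight.
Noah is a knight.
Leo is a knight.
Maya is a knave.

Verification:
- Uma (knight) says "At least one of us is a knave" - this is TRUE because Maya is a knave.
- Noah (knight) says "At least one of us is a knight" - this is TRUE because Uma, Noah, and Leo are knights.
- Leo (knight) says "Maya and I are different types" - this is TRUE because Leo is a knight and Maya is a knave.
- Maya (knave) says "Leo and I are the same type" - this is FALSE (a lie) because Maya is a knave and Leo is a knight.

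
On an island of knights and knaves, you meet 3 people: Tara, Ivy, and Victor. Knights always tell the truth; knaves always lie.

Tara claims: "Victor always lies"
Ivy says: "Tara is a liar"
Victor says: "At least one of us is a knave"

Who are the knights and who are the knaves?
Tara is a knave.
Ivy is a knight.
Victor is a knight.

Verification:
- Tara (knave) says "Victor always lies" - this is FALSE (a lie) because Victor is a knight.
- Ivy (knight) says "Tara is a liar" - this is TRUE because Tara is a knave.
- Victor (knight) says "At least one of us is a knave" - this is TRUE because Tara is a knave.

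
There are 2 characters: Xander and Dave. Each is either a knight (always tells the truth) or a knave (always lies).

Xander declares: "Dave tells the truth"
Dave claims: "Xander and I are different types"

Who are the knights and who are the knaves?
Xander is a knave.
Dave is a knave.

Verification:
- Xander (knave) says "Dave tells the truth" - this is FALSE (a lie) because Dave is a knave.
- Dave (knave) says "Xander and I are different types" - this is FALSE (a lie) because Dave is a knave and Xander is a knave.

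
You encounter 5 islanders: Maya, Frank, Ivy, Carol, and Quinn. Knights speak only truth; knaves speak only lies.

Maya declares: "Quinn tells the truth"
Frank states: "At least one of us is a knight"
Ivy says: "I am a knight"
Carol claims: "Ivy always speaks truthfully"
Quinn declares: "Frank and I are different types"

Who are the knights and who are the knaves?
Maya is a knave.
Frank is a knave.
Ivy is a knave.
Carol is a knave.
Quinn is a knave.

Verification:
- Maya (knave) says "Quinn tells the truth" - this is FALSE (a lie) because Quinn is a knave.
- Frank (knave) says "At least one of us is a knight" - this is FALSE (a lie) because no one is a knight.
- Ivy (knave) says "I am a knight" - this is FALSE (a lie) because Ivy is a knave.
- Carol (knave) says "Ivy always speaks truthfully" - this is FALSE (a lie) because Ivy is a knave.
- Quinn (knave) says "Frank and I are different types" - this is FALSE (a lie) because Quinn is a knave and Frank is a knave.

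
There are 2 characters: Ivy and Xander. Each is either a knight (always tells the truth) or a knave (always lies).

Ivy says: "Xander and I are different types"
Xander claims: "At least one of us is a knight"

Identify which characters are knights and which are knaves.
Ivy is a knave.
Xander is a knave.

Verification:
- Ivy (knave) says "Xander and I are different types" - this is FALSE (a lie) because Ivy is a knave and Xander is a knave.
- Xander (knave) says "At least one of us is a knight" - this is FALSE (a lie) because no one is a knight.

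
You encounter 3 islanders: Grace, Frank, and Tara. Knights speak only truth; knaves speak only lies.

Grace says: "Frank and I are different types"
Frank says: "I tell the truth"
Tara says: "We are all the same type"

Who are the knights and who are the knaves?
Grace is a knight.
Frank is a knave.
Tara is a knave.

Verification:
- Grace (knight) says "Frank and I are different types" - this is TRUE because Grace is a knight and Frank is a knave.
- Frank (knave) says "I tell the truth" - this is FALSE (a lie) because Frank is a knave.
- Tara (knave) says "We are all the same type" - this is FALSE (a lie) because Grace is a knight and Frank and Tara are knaves.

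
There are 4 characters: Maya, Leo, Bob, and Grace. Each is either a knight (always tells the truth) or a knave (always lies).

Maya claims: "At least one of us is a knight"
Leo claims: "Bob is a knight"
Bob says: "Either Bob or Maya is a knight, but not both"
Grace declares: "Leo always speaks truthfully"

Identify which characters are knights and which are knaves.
Maya is a knave.
Leo is a knave.
Bob is a knave.
Grace is a knave.

Verification:
- Maya (knave) says "At least one of us is a knight" - this is FALSE (a lie) because no one is a knight.
- Leo (knave) says "Bob is a knight" - this is FALSE (a lie) because Bob is a knave.
- Bob (knave) says "Either Bob or Maya is a knight, but not both" - this is FALSE (a lie) because Bob is a knave and Maya is a knave.
- Grace (knave) says "Leo always speaks truthfully" - this is FALSE (a lie) because Leo is a knave.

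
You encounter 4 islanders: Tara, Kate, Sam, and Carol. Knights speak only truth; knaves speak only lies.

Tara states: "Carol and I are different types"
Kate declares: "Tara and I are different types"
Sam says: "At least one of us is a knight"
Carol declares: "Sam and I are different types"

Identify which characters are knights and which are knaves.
Tara is a knave.
Kate is a knave.
Sam is a knave.
Carol is a knave.

Verification:
- Tara (knave) says "Carol and I are different types" - this is FALSE (a lie) because Tara is a knave and Carol is a knave.
- Kate (knave) says "Tara and I are different types" - this is FALSE (a lie) because Kate is a knave and Tara is a knave.
- Sam (knave) says "At least one of us is a knight" - this is FALSE (a lie) because no one is a knight.
- Carol (knave) says "Sam and I are different types" - this is FALSE (a lie) because Carol is a knave and Sam is a knave.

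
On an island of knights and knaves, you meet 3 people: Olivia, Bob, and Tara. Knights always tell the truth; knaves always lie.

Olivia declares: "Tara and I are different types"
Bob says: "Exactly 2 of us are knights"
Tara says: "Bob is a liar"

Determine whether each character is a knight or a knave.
Olivia is a knight.
Bob is a knight.
Tara is a knave.

Verification:
- Olivia (knight) says "Tara and I are different types" - this is TRUE because Olivia is a knight and Tara is a knave.
- Bob (knight) says "Exactly 2 of us are knights" - this is TRUE because there are 2 knights.
- Tara (knave) says "Bob is a liar" - this is FALSE (a lie) because Bob is a knight.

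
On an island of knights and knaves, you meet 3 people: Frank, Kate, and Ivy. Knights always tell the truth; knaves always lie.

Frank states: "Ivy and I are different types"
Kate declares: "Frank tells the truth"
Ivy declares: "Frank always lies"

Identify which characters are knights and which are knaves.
Frank is a knight.
Kate is a knight.
Ivy is a knave.

Verification:
- Frank (knight) says "Ivy and I are different types" - this is TRUE because Frank is a knight and Ivy is a knave.
- Kate (knight) says "Frank tells the truth" - this is TRUE because Frank is a knight.
- Ivy (knave) says "Frank always lies" - this is FALSE (a lie) because Frank is a knight.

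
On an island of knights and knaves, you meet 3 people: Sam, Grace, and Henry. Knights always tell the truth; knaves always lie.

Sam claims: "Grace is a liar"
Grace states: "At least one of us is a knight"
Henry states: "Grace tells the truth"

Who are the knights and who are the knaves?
Sam is a knave.
Grace is a knight.
Henry is a knight.

Verification:
- Sam (knave) says "Grace is a liar" - this is FALSE (a lie) because Grace is a knight.
- Grace (knight) says "At least one of us is a knight" - this is TRUE because Grace and Henry are knights.
- Henry (knight) says "Grace tells the truth" - this is TRUE because Grace is a knight.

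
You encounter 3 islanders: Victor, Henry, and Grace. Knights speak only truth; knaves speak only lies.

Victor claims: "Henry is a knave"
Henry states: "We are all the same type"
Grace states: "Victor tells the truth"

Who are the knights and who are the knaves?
Victor is a knight.
Henry is a knave.
Grace is a knight.

Verification:
- Victor (knight) says "Henry is a knave" - this is TRUE because Henry is a knave.
- Henry (knave) says "We are all the same type" - this is FALSE (a lie) because Victor and Grace are knights and Henry is a knave.
- Grace (knight) says "Victor tells the truth" - this is TRUE because Victor is a knight.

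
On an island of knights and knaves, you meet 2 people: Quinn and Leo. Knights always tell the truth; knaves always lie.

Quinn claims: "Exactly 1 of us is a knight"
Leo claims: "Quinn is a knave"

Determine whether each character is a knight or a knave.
Quinn is a knight.
Leo is a knave.

Verification:
- Quinn (knight) says "Exactly 1 of us is a knight" - this is TRUE because there are 1 knights.
- Leo (knave) says "Quinn is a knave" - this is FALSE (a lie) because Quinn is a knight.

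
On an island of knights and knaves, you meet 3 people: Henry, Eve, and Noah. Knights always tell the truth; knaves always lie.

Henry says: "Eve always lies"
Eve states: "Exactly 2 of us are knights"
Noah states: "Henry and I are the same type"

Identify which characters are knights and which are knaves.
Henry is a knight.
Eve is a knave.
Noah is a knave.

Verification:
- Henry (knight) says "Eve always lies" - this is TRUE because Eve is a knave.
- Eve (knave) says "Exactly 2 of us are knights" - this is FALSE (a lie) because there are 1 knights.
- Noah (knave) says "Henry and I are the same type" - this is FALSE (a lie) because Noah is a knave and Henry is a knight.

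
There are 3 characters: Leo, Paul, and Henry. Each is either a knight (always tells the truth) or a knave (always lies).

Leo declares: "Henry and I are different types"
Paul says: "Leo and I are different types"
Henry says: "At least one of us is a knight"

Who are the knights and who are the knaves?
Leo is a knave.
Paul is a knave.
Henry is a knave.

Verification:
- Leo (knave) says "Henry and I are different types" - this is FALSE (a lie) because Leo is a knave and Henry is a knave.
- Paul (knave) says "Leo and I are different types" - this is FALSE (a lie) because Paul is a knave and Leo is a knave.
- Henry (knave) says "At least one of us is a knight" - this is FALSE (a lie) because no one is a knight.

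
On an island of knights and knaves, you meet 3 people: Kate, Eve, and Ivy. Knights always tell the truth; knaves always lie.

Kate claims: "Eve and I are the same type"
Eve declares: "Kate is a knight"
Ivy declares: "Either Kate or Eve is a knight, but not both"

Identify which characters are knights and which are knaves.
Kate is a knight.
Eve is a knight.
Ivy is a knave.

Verification:
- Kate (knight) says "Eve and I are the same type" - this is TRUE because Kate is a knight and Eve is a knight.
- Eve (knight) says "Kate is a knight" - this is TRUE because Kate is a knight.
- Ivy (knave) says "Either Kate or Eve is a knight, but not both" - this is FALSE (a lie) because Kate is a knight and Eve is a knight.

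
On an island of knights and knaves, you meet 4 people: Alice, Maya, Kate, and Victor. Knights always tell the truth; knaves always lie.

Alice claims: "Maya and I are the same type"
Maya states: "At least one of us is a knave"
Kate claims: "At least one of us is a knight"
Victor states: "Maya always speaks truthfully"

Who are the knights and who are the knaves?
Alice is a knave.
Maya is a knight.
Kate is a knight.
Victor is a knight.

Verification:
- Alice (knave) says "Maya and I are the same type" - this is FALSE (a lie) because Alice is a knave and Maya is a knight.
- Maya (knight) says "At least one of us is a knave" - this is TRUE because Alice is a knave.
- Kate (knight) says "At least one of us is a knight" - this is TRUE because Maya, Kate, and Victor are knights.
- Victor (knight) says "Maya always speaks truthfully" - this is TRUE because Maya is a knight.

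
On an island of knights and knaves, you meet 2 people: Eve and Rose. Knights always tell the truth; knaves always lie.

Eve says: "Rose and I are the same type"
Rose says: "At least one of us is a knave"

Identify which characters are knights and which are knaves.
Eve is a knave.
Rose is a knight.

Verification:
- Eve (knave) says "Rose and I are the same type" - this is FALSE (a lie) because Eve is a knave and Rose is a knight.
- Rose (knight) says "At least one of us is a knave" - this is TRUE because Eve is a knave.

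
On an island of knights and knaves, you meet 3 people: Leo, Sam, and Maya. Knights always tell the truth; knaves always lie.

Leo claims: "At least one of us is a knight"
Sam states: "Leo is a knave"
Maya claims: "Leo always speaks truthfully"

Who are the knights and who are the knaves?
Leo is a knight.
Sam is a knave.
Maya is a knight.

Verification:
- Leo (knight) says "At least one of us is a knight" - this is TRUE because Leo and Maya are knights.
- Sam (knave) says "Leo is a knave" - this is FALSE (a lie) because Leo is a knight.
- Maya (knight) says "Leo always speaks truthfully" - this is TRUE because Leo is a knight.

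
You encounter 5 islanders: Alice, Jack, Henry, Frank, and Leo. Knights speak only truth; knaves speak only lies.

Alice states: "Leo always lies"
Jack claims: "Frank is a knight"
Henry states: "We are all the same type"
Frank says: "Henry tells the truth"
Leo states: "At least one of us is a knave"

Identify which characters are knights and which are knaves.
Alice is a knave.
Jack is a knave.
Henry is a knave.
Frank is a knave.
Leo is a knight.

Verification:
- Alice (knave) says "Leo always lies" - this is FALSE (a lie) because Leo is a knight.
- Jack (knave) says "Frank is a knight" - this is FALSE (a lie) because Frank is a knave.
- Henry (knave) says "We are all the same type" - this is FALSE (a lie) because Leo is a knight and Alice, Jack, Henry, and Frank are knaves.
- Frank (knave) says "Henry tells the truth" - this is FALSE (a lie) because Henry is a knave.
- Leo (knight) says "At least one of us is a knave" - this is TRUE because Alice, Jack, Henry, and Frank are knaves.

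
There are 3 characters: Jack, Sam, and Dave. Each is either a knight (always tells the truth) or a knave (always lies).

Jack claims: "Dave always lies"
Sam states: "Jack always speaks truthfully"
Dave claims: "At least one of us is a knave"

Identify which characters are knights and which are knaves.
Jack is a knave.
Sam is a knave.
Dave is a knight.

Verification:
- Jack (knave) says "Dave always lies" - this is FALSE (a lie) because Dave is a knight.
- Sam (knave) says "Jack always speaks truthfully" - this is FALSE (a lie) because Jack is a knave.
- Dave (knight) says "At least one of us is a knave" - this is TRUE because Jack and Sam are knaves.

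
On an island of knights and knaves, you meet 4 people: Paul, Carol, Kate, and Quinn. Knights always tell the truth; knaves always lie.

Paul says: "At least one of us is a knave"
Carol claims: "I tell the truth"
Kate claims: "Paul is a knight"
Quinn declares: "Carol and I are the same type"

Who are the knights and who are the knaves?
Paul is a knight.
Carol is a knight.
Kate is a knight.
Quinn is a knave.

Verification:
- Paul (knight) says "At least one of us is a knave" - this is TRUE because Quinn is a knave.
- Carol (knight) says "I tell the truth" - this is TRUE because Carol is a knight.
- Kate (knight) says "Paul is a knight" - this is TRUE because Paul is a knight.
- Quinn (knave) says "Carol and I are the same type" - this is FALSE (a lie) because Quinn is a knave and Carol is a knight.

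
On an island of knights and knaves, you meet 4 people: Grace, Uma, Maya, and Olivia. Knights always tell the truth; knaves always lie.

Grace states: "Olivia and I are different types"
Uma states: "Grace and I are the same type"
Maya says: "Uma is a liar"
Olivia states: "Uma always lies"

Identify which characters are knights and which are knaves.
Grace is a knight.
Uma is a knight.
Maya is a knave.
Olivia is a knave.

Verification:
- Grace (knight) says "Olivia and I are different types" - this is TRUE because Grace is a knight and Olivia is a knave.
- Uma (knight) says "Grace and I are the same type" - this is TRUE because Uma is a knight and Grace is a knight.
- Maya (knave) says "Uma is a liar" - this is FALSE (a lie) because Uma is a knight.
- Olivia (knave) says "Uma always lies" - this is FALSE (a lie) because Uma is a knight.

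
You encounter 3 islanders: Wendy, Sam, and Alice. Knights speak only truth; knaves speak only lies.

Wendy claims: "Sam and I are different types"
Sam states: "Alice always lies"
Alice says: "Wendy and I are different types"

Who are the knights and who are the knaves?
Wendy is a knave.
Sam is a knave.
Alice is a knight.

Verification:
- Wendy (knave) says "Sam and I are different types" - this is FALSE (a lie) because Wendy is a knave and Sam is a knave.
- Sam (knave) says "Alice always lies" - this is FALSE (a lie) because Alice is a knight.
- Alice (knight) says "Wendy and I are different types" - this is TRUE because Alice is a knight and Wendy is a knave.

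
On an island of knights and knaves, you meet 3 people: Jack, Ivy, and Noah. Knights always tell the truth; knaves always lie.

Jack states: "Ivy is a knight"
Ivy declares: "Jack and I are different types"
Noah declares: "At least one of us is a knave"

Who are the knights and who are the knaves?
Jack is a knave.
Ivy is a knave.
Noah is a knight.

Verification:
- Jack (knave) says "Ivy is a knight" - this is FALSE (a lie) because Ivy is a knave.
- Ivy (knave) says "Jack and I are different types" - this is FALSE (a lie) because Ivy is a knave and Jack is a knave.
- Noah (knight) says "At least one of us is a knave" - this is TRUE because Jack and Ivy are knaves.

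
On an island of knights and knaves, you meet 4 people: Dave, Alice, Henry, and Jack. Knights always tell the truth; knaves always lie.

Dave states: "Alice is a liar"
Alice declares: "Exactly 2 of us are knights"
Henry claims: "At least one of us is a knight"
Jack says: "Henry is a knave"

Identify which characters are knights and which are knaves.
Dave is a knave.
Alice is a knight.
Henry is a knight.
Jack is a knave.

Verification:
- Dave (knave) says "Alice is a liar" - this is FALSE (a lie) because Alice is a knight.
- Alice (knight) says "Exactly 2 of us are knights" - this is TRUE because there are 2 knights.
- Henry (knight) says "At least one of us is a knight" - this is TRUE because Alice and Henry are knights.
- Jack (knave) says "Henry is a knave" - this is FALSE (a lie) because Henry is a knight.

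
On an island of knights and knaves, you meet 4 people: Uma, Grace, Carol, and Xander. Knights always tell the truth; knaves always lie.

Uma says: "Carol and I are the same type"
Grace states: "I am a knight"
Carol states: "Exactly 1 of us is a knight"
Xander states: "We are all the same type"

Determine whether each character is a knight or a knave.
Uma is a knave.
Grace is a knave.
Carol is a knight.
Xander is a knave.

Verification:
- Uma (knave) says "Carol and I are the same type" - this is FALSE (a lie) because Uma is a knave and Carol is a knight.
- Grace (knave) says "I am a knight" - this is FALSE (a lie) because Grace is a knave.
- Carol (knight) says "Exactly 1 of us is a knight" - this is TRUE because there are 1 knights.
- Xander (knave) says "We are all the same type" - this is FALSE (a lie) because Carol is a knight and Uma, Grace, and Xander are knaves.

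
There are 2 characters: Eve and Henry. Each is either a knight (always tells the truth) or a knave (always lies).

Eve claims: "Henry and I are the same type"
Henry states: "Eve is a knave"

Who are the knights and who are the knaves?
Eve is a knave.
Henry is a knight.

Verification:
- Eve (knave) says "Henry and I are the same type" - this is FALSE (a lie) because Eve is a knave and Henry is a knight.
- Henry (knight) says "Eve is a knave" - this is TRUE because Eve is a knave.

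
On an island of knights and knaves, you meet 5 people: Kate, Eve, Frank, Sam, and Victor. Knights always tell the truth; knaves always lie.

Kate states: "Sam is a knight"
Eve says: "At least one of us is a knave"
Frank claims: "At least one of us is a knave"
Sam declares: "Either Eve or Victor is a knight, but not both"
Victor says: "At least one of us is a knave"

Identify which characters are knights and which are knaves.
Kate is a knave.
Eve is a knight.
Frank is a knight.
Sam is a knave.
Victor is a knight.

Verification:
- Kate (knave) says "Sam is a knight" - this is FALSE (a lie) because Sam is a knave.
- Eve (knight) says "At least one of us is a knave" - this is TRUE because Kate and Sam are knaves.
- Frank (knight) says "At least one of us is a knave" - this is TRUE because Kate and Sam are knaves.
- Sam (knave) says "Either Eve or Victor is a knight, but not both" - this is FALSE (a lie) because Eve is a knight and Victor is a knight.
- Victor (knight) says "At least one of us is a knave" - this is TRUE because Kate and Sam are knaves.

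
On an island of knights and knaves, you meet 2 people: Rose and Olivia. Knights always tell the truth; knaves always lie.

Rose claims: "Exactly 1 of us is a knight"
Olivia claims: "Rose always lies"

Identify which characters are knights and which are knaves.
Rose is a knight.
Olivia is a knave.

Verification:
- Rose (knight) says "Exactly 1 of us is a knight" - this is TRUE because there are 1 knights.
- Olivia (knave) says "Rose always lies" - this is FALSE (a lie) because Rose is a knight.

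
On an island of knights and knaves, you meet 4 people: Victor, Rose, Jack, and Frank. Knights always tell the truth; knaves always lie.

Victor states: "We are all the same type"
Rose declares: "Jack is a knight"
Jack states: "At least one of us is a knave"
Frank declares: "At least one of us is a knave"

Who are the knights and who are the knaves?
Victor is a knave.
Rose is a knight.
Jack is a knight.
Frank is a knight.

Verification:
- Victor (knave) says "We are all the same type" - this is FALSE (a lie) because Rose, Jack, and Frank are knights and Victor is a knave.
- Rose (knight) says "Jack is a knight" - this is TRUE because Jack is a knight.
- Jack (knight) says "At least one of us is a knave" - this is TRUE because Victor is a knave.
- Frank (knight) says "At least one of us is a knave" - this is TRUE because Victor is a knave.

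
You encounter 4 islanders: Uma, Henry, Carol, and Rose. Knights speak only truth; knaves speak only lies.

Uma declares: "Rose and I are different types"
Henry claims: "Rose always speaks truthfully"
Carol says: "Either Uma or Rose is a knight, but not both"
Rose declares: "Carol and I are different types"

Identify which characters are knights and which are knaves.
Uma is a knave.
Henry is a knave.
Carol is a knave.
Rose is a knave.

Verification:
- Uma (knave) says "Rose and I are different types" - this is FALSE (a lie) because Uma is a knave and Rose is a knave.
- Henry (knave) says "Rose always speaks truthfully" - this is FALSE (a lie) because Rose is a knave.
- Carol (knave) says "Either Uma or Rose is a knight, but not both" - this is FALSE (a lie) because Uma is a knave and Rose is a knave.
- Rose (knave) says "Carol and I are different types" - this is FALSE (a lie) because Rose is a knave and Carol is a knave.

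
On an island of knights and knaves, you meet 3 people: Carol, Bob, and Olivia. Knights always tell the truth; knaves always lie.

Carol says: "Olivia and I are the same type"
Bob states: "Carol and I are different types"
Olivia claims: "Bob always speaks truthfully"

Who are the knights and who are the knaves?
Carol is a knave.
Bob is a knight.
Olivia is a knight.

Verification:
- Carol (knave) says "Olivia and I are the same type" - this is FALSE (a lie) because Carol is a knave and Olivia is a knight.
- Bob (knight) says "Carol and I are different types" - this is TRUE because Bob is a knight and Carol is a knave.
- Olivia (knight) says "Bob always speaks truthfully" - this is TRUE because Bob is a knight.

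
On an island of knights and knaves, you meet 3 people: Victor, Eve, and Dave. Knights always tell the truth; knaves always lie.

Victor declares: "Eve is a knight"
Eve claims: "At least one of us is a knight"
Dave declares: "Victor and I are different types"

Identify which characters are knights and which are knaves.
Victor is a knave.
Eve is a knave.
Dave is a knave.

Verification:
- Victor (knave) says "Eve is a knight" - this is FALSE (a lie) because Eve is a knave.
- Eve (knave) says "At least one of us is a knight" - this is FALSE (a lie) because no one is a knight.
- Dave (knave) says "Victor and I are different types" - this is FALSE (a lie) because Dave is a knave and Victor is a knave.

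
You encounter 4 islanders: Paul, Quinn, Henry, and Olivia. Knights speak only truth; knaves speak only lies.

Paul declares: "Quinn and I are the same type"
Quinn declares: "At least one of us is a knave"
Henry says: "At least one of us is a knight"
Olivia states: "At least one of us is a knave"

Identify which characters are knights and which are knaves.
Paul is a knave.
Quinn is a knight.
Henry is a knight.
Olivia is a knight.

Verification:
- Paul (knave) says "Quinn and I are the same type" - this is FALSE (a lie) because Paul is a knave and Quinn is a knight.
- Quinn (knight) says "At least one of us is a knave" - this is TRUE because Paul is a knave.
- Henry (knight) says "At least one of us is a knight" - this is TRUE because Quinn, Henry, and Olivia are knights.
- Olivia (knight) says "At least one of us is a knave" - this is TRUE because Paul is a knave.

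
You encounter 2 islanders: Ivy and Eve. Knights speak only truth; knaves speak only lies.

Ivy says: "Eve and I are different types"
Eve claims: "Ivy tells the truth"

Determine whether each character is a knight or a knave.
Ivy is a knave.
Eve is a knave.

Verification:
- Ivy (knave) says "Eve and I are different types" - this is FALSE (a lie) because Ivy is a knave and Eve is a knave.
- Eve (knave) says "Ivy tells the truth" - this is FALSE (a lie) because Ivy is a knave.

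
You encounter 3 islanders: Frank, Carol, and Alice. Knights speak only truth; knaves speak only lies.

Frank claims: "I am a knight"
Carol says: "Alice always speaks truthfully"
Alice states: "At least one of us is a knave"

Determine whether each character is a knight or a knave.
Frank is a knave.
Carol is a knight.
Alice is a knight.

Verification:
- Frank (knave) says "I am a knight" - this is FALSE (a lie) because Frank is a knave.
- Carol (knight) says "Alice always speaks truthfully" - this is TRUE because Alice is a knight.
- Alice (knight) says "At least one of us is a knave" - this is TRUE because Frank is a knave.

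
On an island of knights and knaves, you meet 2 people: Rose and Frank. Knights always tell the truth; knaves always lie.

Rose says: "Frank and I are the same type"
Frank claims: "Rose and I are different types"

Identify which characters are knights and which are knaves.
Rose is a knave.
Frank is a knight.

Verification:
- Rose (knave) says "Frank and I are the same type" - this is FALSE (a lie) because Rose is a knave and Frank is a knight.
- Frank (knight) says "Rose and I are different types" - this is TRUE because Frank is a knight and Rose is a knave.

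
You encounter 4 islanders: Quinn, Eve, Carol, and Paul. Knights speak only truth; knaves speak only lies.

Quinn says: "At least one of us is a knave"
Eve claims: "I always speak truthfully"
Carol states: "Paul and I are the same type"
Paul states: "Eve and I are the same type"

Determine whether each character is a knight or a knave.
Quinn is a knight.
Eve is a knight.
Carol is a knave.
Paul is a knight.

Verification:
- Quinn (knight) says "At least one of us is a knave" - this is TRUE because Carol is a knave.
- Eve (knight) says "I always speak truthfully" - this is TRUE because Eve is a knight.
- Carol (knave) says "Paul and I are the same type" - this is FALSE (a lie) because Carol is a knave and Paul is a knight.
- Paul (knight) says "Eve and I are the same type" - this is TRUE because Paul is a knight and Eve is a knight.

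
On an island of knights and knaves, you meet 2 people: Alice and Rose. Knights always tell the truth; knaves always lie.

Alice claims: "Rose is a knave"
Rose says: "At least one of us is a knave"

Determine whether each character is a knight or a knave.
Alice is a knave.
Rose is a knight.

Verification:
- Alice (knave) says "Rose is a knave" - this is FALSE (a lie) because Rose is a knight.
- Rose (knight) says "At least one of us is a knave" - this is TRUE because Alice is a knave.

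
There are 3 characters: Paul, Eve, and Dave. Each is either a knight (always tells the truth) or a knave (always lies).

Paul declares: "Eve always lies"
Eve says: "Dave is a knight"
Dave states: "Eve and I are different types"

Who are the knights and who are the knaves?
Paul is a knight.
Eve is a knave.
Dave is a knave.

Verification:
- Paul (knight) says "Eve always lies" - this is TRUE because Eve is a knave.
- Eve (knave) says "Dave is a knight" - this is FALSE (a lie) because Dave is a knave.
- Dave (knave) says "Eve and I are different types" - this is FALSE (a lie) because Dave is a knave and Eve is a knave.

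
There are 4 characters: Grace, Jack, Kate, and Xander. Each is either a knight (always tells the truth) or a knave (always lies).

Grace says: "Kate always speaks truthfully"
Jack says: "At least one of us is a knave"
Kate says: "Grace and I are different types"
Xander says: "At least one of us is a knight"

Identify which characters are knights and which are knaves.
Grace is a knave.
Jack is a knight.
Kate is a knave.
Xander is a knight.

Verification:
- Grace (knave) says "Kate always speaks truthfully" - this is FALSE (a lie) because Kate is a knave.
- Jack (knight) says "At least one of us is a knave" - this is TRUE because Grace and Kate are knaves.
- Kate (knave) says "Grace and I are different types" - this is FALSE (a lie) because Kate is a knave and Grace is a knave.
- Xander (knight) says "At least one of us is a knight" - this is TRUE because Jack and Xander are knights.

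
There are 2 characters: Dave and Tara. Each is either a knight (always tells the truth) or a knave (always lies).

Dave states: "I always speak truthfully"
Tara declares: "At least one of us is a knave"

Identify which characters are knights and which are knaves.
Dave is a knave.
Tara is a knight.

Verification:
- Dave (knave) says "I always speak truthfully" - this is FALSE (a lie) because Dave is a knave.
- Tara (knight) says "At least one of us is a knave" - this is TRUE because Dave is a knave.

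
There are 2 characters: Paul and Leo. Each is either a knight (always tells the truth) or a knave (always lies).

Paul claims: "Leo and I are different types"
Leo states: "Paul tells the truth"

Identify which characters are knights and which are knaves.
Paul is a knave.
Leo is a knave.

Verification:
- Paul (knave) says "Leo and I are different types" - this is FALSE (a lie) because Paul is a knave and Leo is a knave.
- Leo (knave) says "Paul tells the truth" - this is FALSE (a lie) because Paul is a knave.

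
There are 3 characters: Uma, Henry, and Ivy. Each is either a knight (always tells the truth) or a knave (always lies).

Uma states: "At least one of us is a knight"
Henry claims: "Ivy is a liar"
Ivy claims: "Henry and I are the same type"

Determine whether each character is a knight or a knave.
Uma is a knight.
Henry is a knight.
Ivy is a knave.

Verification:
- Uma (knight) says "At least one of us is a knight" - this is TRUE because Uma and Henry are knights.
- Henry (knight) says "Ivy is a liar" - this is TRUE because Ivy is a knave.
- Ivy (knave) says "Henry and I are the same type" - this is FALSE (a lie) because Ivy is a knave and Henry is a knight.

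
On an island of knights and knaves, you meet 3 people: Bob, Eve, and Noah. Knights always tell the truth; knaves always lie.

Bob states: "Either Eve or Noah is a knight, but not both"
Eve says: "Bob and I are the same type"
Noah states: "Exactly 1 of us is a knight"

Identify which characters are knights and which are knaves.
Bob is a knight.
Eve is a knight.
Noah is a knave.

Verification:
- Bob (knight) says "Either Eve or Noah is a knight, but not both" - this is TRUE because Eve is a knight and Noah is a knave.
- Eve (knight) says "Bob and I are the same type" - this is TRUE because Eve is a knight and Bob is a knight.
- Noah (knave) says "Exactly 1 of us is a knight" - this is FALSE (a lie) because there are 2 knights.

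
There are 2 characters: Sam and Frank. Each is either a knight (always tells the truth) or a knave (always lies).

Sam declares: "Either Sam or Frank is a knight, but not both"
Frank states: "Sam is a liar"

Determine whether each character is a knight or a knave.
Sam is a knight.
Frank is a knave.

Verification:
- Sam (knight) says "Either Sam or Frank is a knight, but not both" - this is TRUE because Sam is a knight and Frank is a knave.
- Frank (knave) says "Sam is a liar" - this is FALSE (a lie) because Sam is a knight.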